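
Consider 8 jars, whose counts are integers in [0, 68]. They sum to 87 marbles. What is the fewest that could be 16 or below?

Let j be the number exceeding 16. Then the total is ≥ 17·j + 0·(8 − j) = 0 + 17j.
So 17j ≤ 87 and j ≤ 5; hence at least 8 − 5 = 3 are ≤ 16.
Exactly 3 works: 3 values at 0 and 5 at 17 total 85; raise one of the low values by 2 (still ≤ 16) to hit 87.

3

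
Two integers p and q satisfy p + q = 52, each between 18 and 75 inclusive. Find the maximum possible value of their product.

676

pq = p(52 − p) is maximized when p is as near 52/2 as the bounds allow.
Taking p = 26 and q = 26 (both in [18, 75]) gives pq = 676.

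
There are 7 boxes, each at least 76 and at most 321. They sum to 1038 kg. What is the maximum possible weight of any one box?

321

Maximizing one value means minimizing the remaining 6.
The other 6 contribute at least 6 × 76 = 456, leaving at most 1038 − 456 = 582.
But each box is capped at 321, so the maximum is 321.
Achievable: one at 321 and the other 6 totalling 717, which fits since 6 × 76 ≤ 717 ≤ 6 × 321.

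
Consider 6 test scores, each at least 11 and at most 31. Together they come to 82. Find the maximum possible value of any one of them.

27

To make one score as large as possible, make the other 5 as small as possible.
The other 5 contribute at least 5 × 11 = 55, leaving at most 82 − 55 = 27.
Since 27 ≤ 31, this is achievable: one at 27 and 5 at 11.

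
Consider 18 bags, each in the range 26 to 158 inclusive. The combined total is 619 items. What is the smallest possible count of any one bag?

To make one bag as small as possible, make the other 17 as large as possible.
The other 17 can take up 17 × 158 = 2686 ≥ 619 − 26, so one bag can sit at its floor of 26.
Achievable: one at 26 and the other 17 totalling 593, which fits since 17 × 26 ≤ 593 ≤ 17 × 158.

26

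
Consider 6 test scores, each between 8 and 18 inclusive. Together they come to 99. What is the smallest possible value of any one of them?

Minimizing one value means maximizing the remaining 5.
The other 5 contribute at most 5 × 18 = 90, leaving at least 99 − 90 = 9.
Since 9 ≥ 8, this is achievable: one at 9 and 5 at 18.

9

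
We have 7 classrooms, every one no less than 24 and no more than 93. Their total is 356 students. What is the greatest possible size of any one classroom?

93

To make one classroom as large as possible, make the other 6 as small as possible.
The other 6 contribute at least 6 × 24 = 144, leaving at most 356 − 144 = 212.
But each classroom is capped at 93, so the maximum is 93.
Achievable: one at 93 and the other 6 totalling 263, which fits since 6 × 24 ≤ 263 ≤ 6 × 93.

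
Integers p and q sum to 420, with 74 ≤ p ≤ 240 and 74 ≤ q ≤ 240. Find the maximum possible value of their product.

44100

With p + q fixed, pq peaks when the two are closest together.
Taking p = 210 and q = 210 (both in [74, 240]) gives pq = 44100.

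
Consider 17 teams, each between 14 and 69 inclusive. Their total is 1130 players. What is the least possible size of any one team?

To make one team as small as possible, make the other 16 as large as possible.
The other 16 contribute at most 16 × 69 = 1104, leaving at least 1130 − 1104 = 26.
Since 26 ≥ 14, this is achievable: one at 26 and 16 at 69.

26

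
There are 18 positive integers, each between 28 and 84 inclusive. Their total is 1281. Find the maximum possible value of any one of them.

To make one integer as large as possible, make the other 17 as small as possible.
The other 17 contribute at least 17 × 28 = 476, leaving at most 1281 − 476 = 805.
But each integer is capped at 84, so the maximum is 84.
Achievable: one at 84 and the other 17 totalling 1197, which fits since 17 × 28 ≤ 1197 ≤ 17 × 84.

84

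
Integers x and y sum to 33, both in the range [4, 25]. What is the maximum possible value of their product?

xy = x(33 − x) is maximized when x is as near 33/2 as the bounds allow.
Taking x = 16 and y = 17 (both in [4, 25]) gives xy = 272.

272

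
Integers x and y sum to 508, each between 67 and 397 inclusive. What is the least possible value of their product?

44067

For a fixed sum, xy is smallest when x and y are as far apart as possible.
The extreme feasible split is x = 111, y = 397, giving xy = 44067.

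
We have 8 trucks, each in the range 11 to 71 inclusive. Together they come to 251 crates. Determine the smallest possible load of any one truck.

11

Minimizing one value means maximizing the remaining 7.
The other 7 can take up 7 × 71 = 497 ≥ 251 − 11, so one truck can sit at its floor of 11.
Achievable: one at 11 and the other 7 totalling 240, which fits since 7 × 11 ≤ 240 ≤ 7 × 71.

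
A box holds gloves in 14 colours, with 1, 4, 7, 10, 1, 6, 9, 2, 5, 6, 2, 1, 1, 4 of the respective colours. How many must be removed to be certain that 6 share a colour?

In the worst case you take as many as possible of each colour without reaching 6: 1 + 4 + 5 + 5 + 1 + 5 + 5 + 2 + 5 + 5 + 2 + 1 + 1 + 4 = 46.
The next one must give 6 of some colour, so 46 + 1 = 47.

47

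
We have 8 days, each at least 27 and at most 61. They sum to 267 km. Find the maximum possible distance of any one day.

61

Maximizing one value means minimizing the remaining 7.
The other 7 contribute at least 7 × 27 = 189, leaving at most 267 − 189 = 78.
But each day is capped at 61, so the maximum is 61.
Achievable: one at 61 and the other 7 totalling 206, which fits since 7 × 27 ≤ 206 ≤ 7 × 61.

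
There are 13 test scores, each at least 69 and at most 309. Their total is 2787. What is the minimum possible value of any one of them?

69

Minimizing one value means maximizing the remaining 12.
The other 12 can take up 12 × 309 = 3708 ≥ 2787 − 69, so one score can sit at its floor of 69.
Achievable: one at 69 and the other 12 totalling 2718, which fits since 12 × 69 ≤ 2718 ≤ 12 × 309.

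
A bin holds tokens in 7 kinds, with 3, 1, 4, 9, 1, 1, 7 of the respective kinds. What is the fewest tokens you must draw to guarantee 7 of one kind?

In the worst case you take as many as possible of each kind without reaching 7: 3 + 1 + 4 + 6 + 1 + 1 + 6 = 22.
The next one must give 7 of some kind, so 22 + 1 = 23.

23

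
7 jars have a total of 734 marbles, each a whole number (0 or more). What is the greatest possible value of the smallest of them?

104

The average is 734/7 < 105, so some value is ≤ 104.
Taking 1 copy of 104 and 6 copies of 105 gives exactly 734, so 104 is attained.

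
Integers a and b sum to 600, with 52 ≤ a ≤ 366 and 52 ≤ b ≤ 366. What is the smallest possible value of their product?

85644

ab = a(600 − a) is concave in a, so over [234, 366] it is minimized at an endpoint.
At the endpoint a = 234, b = 600 − 234 = 366, so ab = 234 × 366 = 85644.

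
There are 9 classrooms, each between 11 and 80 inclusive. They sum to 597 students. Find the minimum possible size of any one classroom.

11

Minimizing one value means maximizing the remaining 8.
The other 8 can take up 8 × 80 = 640 ≥ 597 − 11, so one classroom can sit at its floor of 11.
Achievable: one at 11 and the other 8 totalling 586, which fits since 8 × 11 ≤ 586 ≤ 8 × 80.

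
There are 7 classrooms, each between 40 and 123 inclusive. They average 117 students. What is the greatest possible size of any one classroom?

Maximizing one value means minimizing the remaining 6.
The total is 7 × 117 = 819.
The other 6 contribute at least 6 × 40 = 240, leaving at most 819 − 240 = 579.
But each classroom is capped at 123, so the maximum is 123.
Achievable: one at 123 and the other 6 totalling 696, which fits since 6 × 40 ≤ 696 ≤ 6 × 123.

123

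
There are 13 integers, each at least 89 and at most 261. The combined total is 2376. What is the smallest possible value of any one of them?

89

Minimizing one value means maximizing the remaining 12.
The other 12 can take up 12 × 261 = 3132 ≥ 2376 − 89, so one integer can sit at its floor of 89.
Achievable: one at 89 and the other 12 totalling 2287, which fits since 12 × 89 ≤ 2287 ≤ 12 × 261.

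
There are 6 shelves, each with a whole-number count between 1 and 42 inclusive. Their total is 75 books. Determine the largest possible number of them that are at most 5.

Suppose k of them are at most 5. Those contribute at most 5 each and the rest at most 42 each.
So the total is at most 5k + 42(6 − k) = 252 − 37k. This must still be ≥ 75, so k ≤ 4.
k = 4 is achieved by 4 values at 5 and 2 at 42, total 104; lower one of the 42's by 29 (still > 5) to reach 75.

4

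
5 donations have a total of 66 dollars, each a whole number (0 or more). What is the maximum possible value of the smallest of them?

13

The 5 values sum to 66, so their minimum is at most ⌊66/5⌋ = 13.
Equality holds with 4 values of 13 and 1 value of 14.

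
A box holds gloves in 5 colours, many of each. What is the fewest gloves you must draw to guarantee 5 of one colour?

21

You could draw 4 of every colour without reaching 5 of any — 20 in all.
One more forces 5 of some colour, so 20 + 1 = 21.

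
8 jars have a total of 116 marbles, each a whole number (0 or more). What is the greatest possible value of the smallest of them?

14

The average is 116/8 < 15, so some value is ≤ 14.
Achievable: 4 of them at 14 and 4 at 15 total 116.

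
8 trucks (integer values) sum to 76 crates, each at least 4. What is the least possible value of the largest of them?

The average is 76/8 > 9, so not all 8 can be 9 or less; the largest is ≥ 10.
Taking 4 copies of 9 and 4 copies of 10 gives exactly 76, so 10 is attained.

10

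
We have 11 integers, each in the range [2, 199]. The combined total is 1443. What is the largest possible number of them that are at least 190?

7

If k of the values are ≥ 190, the total is ≥ 190k + 2(11 − k).
Setting 190k + 2(11 − k) ≤ 1443 gives 188k ≤ 1421, so k ≤ 7.
k = 7 is achieved by 7 values at 190 and 4 at 2, total 1338; add 105 to one value (staying below 190) to reach 1443.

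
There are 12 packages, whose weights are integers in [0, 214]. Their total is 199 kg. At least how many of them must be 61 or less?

9

Each value above 61 is at least 62, contributing at least 62 − 0 = 62 above the floor 0.
The sum exceeds the floor total 0 by 199, so at most ⌊199/62⌋ = 3 exceed 61, and at least 9 are ≤ 61.
Exactly 9 works: 9 values at 0 and 3 at 62 total 186; raise one of the low values by 13 (still ≤ 61) to hit 199.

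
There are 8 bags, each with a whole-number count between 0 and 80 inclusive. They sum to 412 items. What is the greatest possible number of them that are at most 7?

3

Suppose k of them are at most 7. Those contribute at most 7 each and the rest at most 80 each.
So the total is at most 7k + 80(8 − k) = 640 − 73k. This must still be ≥ 412, so k ≤ 3.
k = 3 is achieved by 3 values at 7 and 5 at 80, total 421; lower one of the 80's by 9 (still > 7) to reach 412.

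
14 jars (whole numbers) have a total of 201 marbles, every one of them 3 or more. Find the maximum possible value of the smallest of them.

14

If every one of the 14 were at least 15, the total would be at least 14 × 15 = 210 > 201.
Achievable: 9 of them at 14 and 5 at 15 total 201.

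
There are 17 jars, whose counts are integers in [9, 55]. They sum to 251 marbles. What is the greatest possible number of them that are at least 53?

If k of the values are ≥ 53, the total is ≥ 53k + 9(17 − k).
Setting 53k + 9(17 − k) ≤ 251 gives 44k ≤ 98, so k ≤ 2.
k = 2 is achieved by 2 values at 53 and 15 at 9, total 241; add 10 to one value (staying below 53) to reach 251.

2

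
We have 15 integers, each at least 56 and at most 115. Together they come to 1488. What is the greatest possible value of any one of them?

115

Maximizing one value means minimizing the remaining 14.
The other 14 contribute at least 14 × 56 = 784, leaving at most 1488 − 784 = 704.
But each integer is capped at 115, so the maximum is 115.
Achievable: one at 115 and the other 14 totalling 1373, which fits since 14 × 56 ≤ 1373 ≤ 14 × 115.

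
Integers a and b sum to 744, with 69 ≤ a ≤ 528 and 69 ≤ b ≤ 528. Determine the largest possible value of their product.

For a fixed sum, the product ab is largest when a and b are as close as possible.
Taking a = 372 and b = 372 (both in [69, 528]) gives ab = 138384.

138384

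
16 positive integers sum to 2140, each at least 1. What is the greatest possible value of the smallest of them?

133

If every one of the 16 were at least 134, the total would be at least 16 × 134 = 2144 > 2140.
Equality holds with 4 values of 133 and 12 values of 134.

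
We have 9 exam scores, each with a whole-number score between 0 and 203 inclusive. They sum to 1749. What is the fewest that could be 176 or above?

Suppose at most 9 − j of them reach 176; then j values are ≤ 175 and the rest ≤ 203.
The total is then ≤ 175·j + 203·(9 − j) = 1827 − 28j. For this to be ≥ 1749 we need j ≤ 2, so at least 9 − 2 = 7 must reach 176.
Exactly 7 works: 7 values at 203 and 2 at 175 total 1771; lower one of the high values by 22 (still ≥ 176) to hit 1749.

7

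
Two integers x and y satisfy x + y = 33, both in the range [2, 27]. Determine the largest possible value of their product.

272

For a fixed sum, the product xy is largest when x and y are as close as possible.
Taking x = 16 and y = 17 (both in [2, 27]) gives xy = 272.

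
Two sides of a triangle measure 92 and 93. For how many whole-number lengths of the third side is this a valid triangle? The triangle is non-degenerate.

The triangle inequality gives |92 − 93| < c < 92 + 93, i.e. 1 < c < 185.
So c can be any integer from 2 to 184: 183 values.

183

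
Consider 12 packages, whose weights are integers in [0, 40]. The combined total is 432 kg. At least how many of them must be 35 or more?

4

If only k of them are at least 35, the other 12 − k are at most 34, so the total is at most k·40 + (12 − k)·34.
This must reach 432, so k·40 + (12 − k)·34 ≥ 432, giving k ≥ 4.
Exactly 4 works: 4 values at 40 and 8 at 34 total 432.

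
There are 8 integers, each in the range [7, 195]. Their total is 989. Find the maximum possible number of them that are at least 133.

7

Suppose k of them are at least 133. Those contribute at least 133 each and the other 8 − k at least 7 each.
So the total is at least 133k + 7(8 − k) = 56 + 126k. This must be ≤ 989, giving k ≤ 7.
k = 7 is achieved by 7 values at 133 and 1 at 7, total 938; add 51 to one value (staying below 133) to reach 989.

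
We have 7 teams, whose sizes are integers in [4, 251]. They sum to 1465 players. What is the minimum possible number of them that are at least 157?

4

Suppose at most 7 − j of them reach 157; then j values are ≤ 156 and the rest ≤ 251.
The total is then ≤ 156·j + 251·(7 − j) = 1757 − 95j. For this to be ≥ 1465 we need j ≤ 3, so at least 7 − 3 = 4 must reach 157.
Exactly 4 works: 4 values at 251 and 3 at 156 total 1472; lower one of the high values by 7 (still ≥ 157) to hit 1465.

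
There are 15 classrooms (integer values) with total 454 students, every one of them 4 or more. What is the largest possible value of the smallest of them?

30

The 15 values sum to 454, so their minimum is at most ⌊454/15⌋ = 30.
Achievable: 11 of them at 30 and 4 at 31 total 454.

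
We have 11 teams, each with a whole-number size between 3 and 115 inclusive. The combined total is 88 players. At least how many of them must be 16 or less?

If only k of them are at most 16, the other 11 − k are at least 17, so the total is at least (11 − k)·17 + k·3.
This is ≤ 88, so (11 − k)·17 + 3k ≤ 88, which gives k ≥ 8.
Exactly 8 works: 8 values at 3 and 3 at 17 total 75; raise one of the low values by 13 (still ≤ 16) to hit 88.

8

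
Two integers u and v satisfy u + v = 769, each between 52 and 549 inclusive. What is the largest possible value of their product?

uv = u(769 − u) is maximized when u is as near 769/2 as the bounds allow.
Taking u = 384 and v = 385 (both in [52, 549]) gives uv = 147840.

147840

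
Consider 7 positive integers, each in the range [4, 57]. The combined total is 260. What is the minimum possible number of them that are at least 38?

Suppose at most 7 − j of them reach 38; then j values are ≤ 37 and the rest ≤ 57.
The total is then ≤ 37·j + 57·(7 − j) = 399 − 20j. For this to be ≥ 260 we need j ≤ 6, so at least 7 − 6 = 1 must reach 38.
Exactly 1 works: 1 value at 57 and 6 at 37 total 279; lower one of the high values by 19 (still ≥ 38) to hit 260.

1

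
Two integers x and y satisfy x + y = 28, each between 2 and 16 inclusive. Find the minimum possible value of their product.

xy = x(28 − x) is concave in x, so over [12, 16] it is minimized at an endpoint.
At the endpoint x = 12, y = 28 − 12 = 16, so xy = 12 × 16 = 192.

192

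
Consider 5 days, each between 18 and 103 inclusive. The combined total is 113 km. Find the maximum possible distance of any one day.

41

To make one day as large as possible, make the other 4 as small as possible.
The other 4 contribute at least 4 × 18 = 72, leaving at most 113 − 72 = 41.
Since 41 ≤ 103, this is achievable: one at 41 and 4 at 18.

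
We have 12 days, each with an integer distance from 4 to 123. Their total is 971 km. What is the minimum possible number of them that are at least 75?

2

Each value short of 75 is at most 74, costing at least 123 − 74 = 49 against the maximum total of 1476.
We can afford to lose at most 1476 − 971 = 505, so at most ⌊505/49⌋ = 10 fall short, and at least 2 are ≥ 75.
Exactly 2 works: 2 values at 123 and 10 at 74 total 986; lower one of the high values by 15 (still ≥ 75) to hit 971.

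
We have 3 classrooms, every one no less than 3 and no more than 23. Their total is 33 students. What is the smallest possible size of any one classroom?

3

Minimizing one value means maximizing the remaining 2.
The other 2 can take up 2 × 23 = 46 ≥ 33 − 3, so one classroom can sit at its floor of 3.
Achievable: one at 3 and the other 2 totalling 30, which fits since 2 × 3 ≤ 30 ≤ 2 × 23.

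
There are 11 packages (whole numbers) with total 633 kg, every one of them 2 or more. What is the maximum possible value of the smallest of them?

57

If every one of the 11 were at least 58, the total would be at least 11 × 58 = 638 > 633.
Taking 5 copies of 57 and 6 copies of 58 gives exactly 633, so 57 is attained.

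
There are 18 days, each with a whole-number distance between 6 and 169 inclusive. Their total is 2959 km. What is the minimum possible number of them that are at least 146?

Suppose at most 18 − j of them reach 146; then j values are ≤ 145 and the rest ≤ 169.
The total is then ≤ 145·j + 169·(18 − j) = 3042 − 24j. For this to be ≥ 2959 we need j ≤ 3, so at least 18 − 3 = 15 must reach 146.
Exactly 15 works: 15 values at 169 and 3 at 145 total 2970; lower one of the high values by 11 (still ≥ 146) to hit 2959.

15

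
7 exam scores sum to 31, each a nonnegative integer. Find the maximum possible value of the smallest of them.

The 7 values sum to 31, so their minimum is at most ⌊31/7⌋ = 4.
Taking 4 copies of 4 and 3 copies of 5 gives exactly 31, so 4 is attained.

4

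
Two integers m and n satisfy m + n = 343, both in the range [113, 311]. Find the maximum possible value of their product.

29412

For a fixed sum, the product mn is largest when m and n are as close as possible.
Taking m = 171 and n = 172 (both in [113, 311]) gives mn = 29412.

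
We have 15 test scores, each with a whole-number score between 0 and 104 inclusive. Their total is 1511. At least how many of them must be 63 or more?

14

Each value short of 63 is at most 62, costing at least 104 − 62 = 42 against the maximum total of 1560.
We can afford to lose at most 1560 − 1511 = 49, so at most ⌊49/42⌋ = 1 fall short, and at least 14 are ≥ 63.
Exactly 14 works: 14 values at 104 and 1 at 62 total 1518; lower one of the high values by 7 (still ≥ 63) to hit 1511.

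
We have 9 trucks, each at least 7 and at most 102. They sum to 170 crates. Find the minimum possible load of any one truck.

Minimizing one value means maximizing the remaining 8.
The other 8 can take up 8 × 102 = 816 ≥ 170 − 7, so one truck can sit at its floor of 7.
Achievable: one at 7 and the other 8 totalling 163, which fits since 8 × 7 ≤ 163 ≤ 8 × 102.

7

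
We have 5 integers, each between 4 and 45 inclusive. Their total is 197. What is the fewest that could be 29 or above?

If only k of them are at least 29, the other 5 − k are at most 28, so the total is at most k·45 + (5 − k)·28.
This must reach 197, so k·45 + (5 − k)·28 ≥ 197, giving k ≥ 4.
Exactly 4 works: 4 values at 45 and 1 at 28 total 208; lower one of the high values by 11 (still ≥ 29) to hit 197.

4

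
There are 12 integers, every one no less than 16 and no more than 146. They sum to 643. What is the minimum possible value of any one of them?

Minimizing one value means maximizing the remaining 11.
The other 11 can take up 11 × 146 = 1606 ≥ 643 − 16, so one integer can sit at its floor of 16.
Achievable: one at 16 and the other 11 totalling 627, which fits since 11 × 16 ≤ 627 ≤ 11 × 146.

16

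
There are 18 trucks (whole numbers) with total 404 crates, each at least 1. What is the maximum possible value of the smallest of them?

The 18 values sum to 404, so their minimum is at most ⌊404/18⌋ = 22.
Achievable: 10 of them at 22 and 8 at 23 total 404.

22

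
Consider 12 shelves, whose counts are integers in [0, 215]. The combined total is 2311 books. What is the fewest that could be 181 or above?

5

Each value short of 181 is at most 180, costing at least 215 − 180 = 35 against the maximum total of 2580.
We can afford to lose at most 2580 − 2311 = 269, so at most ⌊269/35⌋ = 7 fall short, and at least 5 are ≥ 181.
Exactly 5 works: 5 values at 215 and 7 at 180 total 2335; lower one of the high values by 24 (still ≥ 181) to hit 2311.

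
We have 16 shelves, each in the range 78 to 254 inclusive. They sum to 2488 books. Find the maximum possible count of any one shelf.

254

To make one shelf as large as possible, make the other 15 as small as possible.
The other 15 contribute at least 15 × 78 = 1170, leaving at most 2488 − 1170 = 1318.
But each shelf is capped at 254, so the maximum is 254.
Achievable: one at 254 and the other 15 totalling 2234, which fits since 15 × 78 ≤ 2234 ≤ 15 × 254.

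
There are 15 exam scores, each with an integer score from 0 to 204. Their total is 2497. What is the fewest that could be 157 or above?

If only k of them are at least 157, the other 15 − k are at most 156, so the total is at most k·204 + (15 − k)·156.
This must reach 2497, so k·204 + (15 − k)·156 ≥ 2497, giving k ≥ 4.
Exactly 4 works: 4 values at 204 and 11 at 156 total 2532; lower one of the high values by 35 (still ≥ 157) to hit 2497.

4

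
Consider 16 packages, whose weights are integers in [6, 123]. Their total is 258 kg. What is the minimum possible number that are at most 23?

7

Each value above 23 is at least 24, contributing at least 24 − 6 = 18 above the floor 6.
The sum exceeds the floor total 96 by 162, so at most ⌊162/18⌋ = 9 exceed 23, and at least 7 are ≤ 23.
Exactly 7 works: 7 values at 6 and 9 at 24 total 258.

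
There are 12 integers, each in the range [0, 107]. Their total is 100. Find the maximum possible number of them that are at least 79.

1

If k of the values are ≥ 79, the total is ≥ 79k + 0(12 − k).
Setting 79k + 0(12 − k) ≤ 100 gives 79k ≤ 100, so k ≤ 1.
k = 1 is achieved by 1 value at 79 and 11 at 0, total 79; add 21 to one value (staying below 79) to reach 100.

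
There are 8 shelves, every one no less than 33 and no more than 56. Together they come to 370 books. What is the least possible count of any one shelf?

Minimizing one value means maximizing the remaining 7.
The other 7 can take up 7 × 56 = 392 ≥ 370 − 33, so one shelf can sit at its floor of 33.
Achievable: one at 33 and the other 7 totalling 337, which fits since 7 × 33 ≤ 337 ≤ 7 × 56.

33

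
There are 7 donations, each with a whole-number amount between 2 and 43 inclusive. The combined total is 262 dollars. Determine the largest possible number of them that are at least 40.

6

If k of the values are ≥ 40, the total is ≥ 40k + 2(7 − k).
Setting 40k + 2(7 − k) ≤ 262 gives 38k ≤ 248, so k ≤ 6.
k = 6 is achieved by 6 values at 40 and 1 at 2, total 242; add 20 to one value (staying below 40) to reach 262.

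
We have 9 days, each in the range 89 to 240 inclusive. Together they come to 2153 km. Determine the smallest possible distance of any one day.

To make one day as small as possible, make the other 8 as large as possible.
The other 8 contribute at most 8 × 240 = 1920, leaving at least 2153 − 1920 = 233.
Since 233 ≥ 89, this is achievable: one at 233 and 8 at 240.

233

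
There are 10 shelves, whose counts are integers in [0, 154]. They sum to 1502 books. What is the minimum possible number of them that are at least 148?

5

Each value short of 148 is at most 147, costing at least 154 − 147 = 7 against the maximum total of 1540.
We can afford to lose at most 1540 − 1502 = 38, so at most ⌊38/7⌋ = 5 fall short, and at least 5 are ≥ 148.
Exactly 5 works: 5 values at 154 and 5 at 147 total 1505; lower one of the high values by 3 (still ≥ 148) to hit 1502.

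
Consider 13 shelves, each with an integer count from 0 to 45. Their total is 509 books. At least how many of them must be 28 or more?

If only k of them are at least 28, the other 13 − k are at most 27, so the total is at most k·45 + (13 − k)·27.
This must reach 509, so k·45 + (13 − k)·27 ≥ 509, giving k ≥ 9.
Exactly 9 works: 9 values at 45 and 4 at 27 total 513; lower one of the high values by 4 (still ≥ 28) to hit 509.

9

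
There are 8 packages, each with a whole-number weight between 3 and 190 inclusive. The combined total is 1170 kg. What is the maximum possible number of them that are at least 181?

With k values at 181 or above and the rest at least 3, the sum is at least 24 + 178k.
Since the sum is 1170, we need 178k ≤ 1146, i.e. k ≤ 6.
k = 6 is achieved by 6 values at 181 and 2 at 3, total 1092; add 78 to one value (staying below 181) to reach 1170.

6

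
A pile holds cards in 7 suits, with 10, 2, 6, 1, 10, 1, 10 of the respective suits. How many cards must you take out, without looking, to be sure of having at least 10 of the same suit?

In the worst case you take as many as possible of each suit without reaching 10: 9 + 2 + 6 + 1 + 9 + 1 + 9 = 37.
The next one must give 10 of some suit, so 37 + 1 = 38.

38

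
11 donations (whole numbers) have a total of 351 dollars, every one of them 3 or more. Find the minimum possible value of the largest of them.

If every one of the 11 were at most 31, the total would be at most 11 × 31 = 341 < 351.
Taking 1 copy of 31 and 10 copies of 32 gives exactly 351, so 32 is attained.

32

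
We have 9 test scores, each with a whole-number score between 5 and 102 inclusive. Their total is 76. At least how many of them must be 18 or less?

7

Let j be the number exceeding 18. Then the total is ≥ 19·j + 5·(9 − j) = 45 + 14j.
So 14j ≤ 31 and j ≤ 2; hence at least 9 − 2 = 7 are ≤ 18.
Exactly 7 works: 7 values at 5 and 2 at 19 total 73; raise one of the low values by 3 (still ≤ 18) to hit 76.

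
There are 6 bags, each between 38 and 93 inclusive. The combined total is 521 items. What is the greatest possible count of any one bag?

93

To make one bag as large as possible, make the other 5 as small as possible.
The other 5 contribute at least 5 × 38 = 190, leaving at most 521 − 190 = 331.
But each bag is capped at 93, so the maximum is 93.
Achievable: one at 93 and the other 5 totalling 428, which fits since 5 × 38 ≤ 428 ≤ 5 × 93.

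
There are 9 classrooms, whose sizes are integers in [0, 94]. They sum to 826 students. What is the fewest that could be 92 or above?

3

If only k of them are at least 92, the other 9 − k are at most 91, so the total is at most k·94 + (9 − k)·91.
This must reach 826, so k·94 + (9 − k)·91 ≥ 826, giving k ≥ 3.
Exactly 3 works: 3 values at 94 and 6 at 91 total 828; lower one of the high values by 2 (still ≥ 92) to hit 826.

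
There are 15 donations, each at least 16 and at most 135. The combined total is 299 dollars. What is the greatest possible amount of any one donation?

75

Maximizing one value means minimizing the remaining 14.
The other 14 contribute at least 14 × 16 = 224, leaving at most 299 − 224 = 75.
Since 75 ≤ 135, this is achievable: one at 75 and 14 at 16.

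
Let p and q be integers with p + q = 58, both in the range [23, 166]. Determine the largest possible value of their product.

pq = p(58 − p) is maximized when p is as near 58/2 as the bounds allow.
Taking p = 29 and q = 29 (both in [23, 166]) gives pq = 841.

841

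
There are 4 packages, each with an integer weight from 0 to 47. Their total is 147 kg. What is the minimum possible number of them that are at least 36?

1

Suppose at most 4 − j of them reach 36; then j values are ≤ 35 and the rest ≤ 47.
The total is then ≤ 35·j + 47·(4 − j) = 188 − 12j. For this to be ≥ 147 we need j ≤ 3, so at least 4 − 3 = 1 must reach 36.
Exactly 1 works: 1 value at 47 and 3 at 35 total 152; lower one of the high values by 5 (still ≥ 36) to hit 147.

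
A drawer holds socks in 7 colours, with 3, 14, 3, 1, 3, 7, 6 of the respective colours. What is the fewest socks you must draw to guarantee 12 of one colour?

35

In the worst case you take as many as possible of each colour without reaching 12: 3 + 11 + 3 + 1 + 3 + 7 + 6 = 34.
The next one must give 12 of some colour, so 34 + 1 = 35.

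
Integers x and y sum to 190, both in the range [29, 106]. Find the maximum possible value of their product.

9025

For a fixed sum, the product xy is largest when x and y are as close as possible.
Taking x = 95 and y = 95 (both in [29, 106]) gives xy = 9025.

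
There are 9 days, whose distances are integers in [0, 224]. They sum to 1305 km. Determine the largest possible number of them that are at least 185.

7

Suppose k of them are at least 185. Those contribute at least 185 each and the other 9 − k at least 0 each.
So the total is at least 185k + 0(9 − k) = 0 + 185k. This must be ≤ 1305, giving k ≤ 7.
k = 7 is achieved by 7 values at 185 and 2 at 0, total 1295; add 10 to one value (staying below 185) to reach 1305.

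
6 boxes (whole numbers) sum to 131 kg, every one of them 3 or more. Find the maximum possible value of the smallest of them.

21

The average is 131/6 < 22, so some value is ≤ 21.
Equality holds with 1 value of 21 and 5 values of 22.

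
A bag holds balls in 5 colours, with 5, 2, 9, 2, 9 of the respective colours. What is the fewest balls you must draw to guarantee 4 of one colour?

In the worst case you take as many as possible of each colour without reaching 4: 3 + 2 + 3 + 2 + 3 = 13.
The next one must give 4 of some colour, so 13 + 1 = 14.

14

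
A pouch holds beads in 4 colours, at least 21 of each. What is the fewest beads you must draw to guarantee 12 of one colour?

45

In the worst case you draw 11 of each of the 4 colours: 4 × 11 = 44.
One more forces 12 of some colour, so 44 + 1 = 45.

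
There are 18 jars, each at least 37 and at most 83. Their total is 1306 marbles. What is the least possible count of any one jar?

37

Minimizing one value means maximizing the remaining 17.
The other 17 can take up 17 × 83 = 1411 ≥ 1306 − 37, so one jar can sit at its floor of 37.
Achievable: one at 37 and the other 17 totalling 1269, which fits since 17 × 37 ≤ 1269 ≤ 17 × 83.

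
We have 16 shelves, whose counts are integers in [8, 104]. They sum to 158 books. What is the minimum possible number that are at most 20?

If only k of them are at most 20, the other 16 − k are at least 21, so the total is at least (16 − k)·21 + k·8.
This is ≤ 158, so (16 − k)·21 + 8k ≤ 158, which gives k ≥ 14.
Exactly 14 works: 14 values at 8 and 2 at 21 total 154; raise one of the low values by 4 (still ≤ 20) to hit 158.

14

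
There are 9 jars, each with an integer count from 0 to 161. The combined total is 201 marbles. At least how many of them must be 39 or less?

4

If only k of them are at most 39, the other 9 − k are at least 40, so the total is at least (9 − k)·40 + k·0.
This is ≤ 201, so (9 − k)·40 + 0k ≤ 201, which gives k ≥ 4.
Exactly 4 works: 4 values at 0 and 5 at 40 total 200; raise one of the low values by 1 (still ≤ 39) to hit 201.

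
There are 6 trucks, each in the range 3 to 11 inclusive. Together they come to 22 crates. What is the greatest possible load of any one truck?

Maximizing one value means minimizing the remaining 5.
The other 5 contribute at least 5 × 3 = 15, leaving at most 22 − 15 = 7.
Since 7 ≤ 11, this is achievable: one at 7 and 5 at 3.

7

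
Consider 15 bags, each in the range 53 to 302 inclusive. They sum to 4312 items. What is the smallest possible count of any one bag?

Minimizing one value means maximizing the remaining 14.
The other 14 contribute at most 14 × 302 = 4228, leaving at least 4312 − 4228 = 84.
Since 84 ≥ 53, this is achievable: one at 84 and 14 at 302.

84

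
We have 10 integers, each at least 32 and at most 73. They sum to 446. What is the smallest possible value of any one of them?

32

To make one integer as small as possible, make the other 9 as large as possible.
The other 9 can take up 9 × 73 = 657 ≥ 446 − 32, so one integer can sit at its floor of 32.
Achievable: one at 32 and the other 9 totalling 414, which fits since 9 × 32 ≤ 414 ≤ 9 × 73.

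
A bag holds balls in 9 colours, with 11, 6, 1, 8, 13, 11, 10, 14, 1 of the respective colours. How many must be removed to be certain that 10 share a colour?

62

In the worst case you take as many as possible of each colour without reaching 10: 9 + 6 + 1 + 8 + 9 + 9 + 9 + 9 + 1 = 61.
The next one must give 10 of some colour, so 61 + 1 = 62.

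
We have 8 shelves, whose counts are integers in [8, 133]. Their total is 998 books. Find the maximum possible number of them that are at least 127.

7

Suppose k of them are at least 127. Those contribute at least 127 each and the other 8 − k at least 8 each.
So the total is at least 127k + 8(8 − k) = 64 + 119k. This must be ≤ 998, giving k ≤ 7.
k = 7 is achieved by 7 values at 127 and 1 at 8, total 897; add 101 to one value (staying below 127) to reach 998.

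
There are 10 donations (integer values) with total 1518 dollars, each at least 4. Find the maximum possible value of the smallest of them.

The 10 values sum to 1518, so their minimum is at most ⌊1518/10⌋ = 151.
Equality holds with 2 values of 151 and 8 values of 152.

151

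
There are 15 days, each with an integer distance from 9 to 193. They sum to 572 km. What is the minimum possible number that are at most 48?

5

If only k of them are at most 48, the other 15 − k are at least 49, so the total is at least (15 − k)·49 + k·9.
This is ≤ 572, so (15 − k)·49 + 9k ≤ 572, which gives k ≥ 5.
Exactly 5 works: 5 values at 9 and 10 at 49 total 535; raise one of the low values by 37 (still ≤ 48) to hit 572.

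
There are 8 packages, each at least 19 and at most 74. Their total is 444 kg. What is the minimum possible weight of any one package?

19

Minimizing one value means maximizing the remaining 7.
The other 7 can take up 7 × 74 = 518 ≥ 444 − 19, so one package can sit at its floor of 19.
Achievable: one at 19 and the other 7 totalling 425, which fits since 7 × 19 ≤ 425 ≤ 7 × 74.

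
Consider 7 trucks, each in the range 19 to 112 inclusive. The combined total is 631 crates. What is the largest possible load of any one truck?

Maximizing one value means minimizing the remaining 6.
The other 6 contribute at least 6 × 19 = 114, leaving at most 631 − 114 = 517.
But each truck is capped at 112, so the maximum is 112.
Achievable: one at 112 and the other 6 totalling 519, which fits since 6 × 19 ≤ 519 ≤ 6 × 112.

112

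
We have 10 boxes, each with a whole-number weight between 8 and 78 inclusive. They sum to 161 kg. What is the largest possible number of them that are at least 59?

If k of the values are ≥ 59, the total is ≥ 59k + 8(10 − k).
Setting 59k + 8(10 − k) ≤ 161 gives 51k ≤ 81, so k ≤ 1.
k = 1 is achieved by 1 value at 59 and 9 at 8, total 131; add 30 to one value (staying below 59) to reach 161.

1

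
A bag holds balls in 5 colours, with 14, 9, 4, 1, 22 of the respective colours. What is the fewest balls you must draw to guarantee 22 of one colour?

In the worst case you take as many as possible of each colour without reaching 22: 14 + 9 + 4 + 1 + 21 = 49.
The next one must give 22 of some colour, so 49 + 1 = 50.

50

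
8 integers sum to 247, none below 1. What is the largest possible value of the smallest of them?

The average is 247/8 < 31, so some value is ≤ 30.
Taking 1 copy of 30 and 7 copies of 31 gives exactly 247, so 30 is attained.

30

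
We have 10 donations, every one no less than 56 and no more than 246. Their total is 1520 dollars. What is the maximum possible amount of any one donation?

246

To make one donation as large as possible, make the other 9 as small as possible.
The other 9 contribute at least 9 × 56 = 504, leaving at most 1520 − 504 = 1016.
But each donation is capped at 246, so the maximum is 246.
Achievable: one at 246 and the other 9 totalling 1274, which fits since 9 × 56 ≤ 1274 ≤ 9 × 246.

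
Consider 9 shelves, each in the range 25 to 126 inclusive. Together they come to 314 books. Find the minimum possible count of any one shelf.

Minimizing one value means maximizing the remaining 8.
The other 8 can take up 8 × 126 = 1008 ≥ 314 − 25, so one shelf can sit at its floor of 25.
Achievable: one at 25 and the other 8 totalling 289, which fits since 8 × 25 ≤ 289 ≤ 8 × 126.

25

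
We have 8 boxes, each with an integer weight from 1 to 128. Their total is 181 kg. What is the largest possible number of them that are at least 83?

If k of the values are ≥ 83, the total is ≥ 83k + 1(8 − k).
Setting 83k + 1(8 − k) ≤ 181 gives 82k ≤ 173, so k ≤ 2.
k = 2 is achieved by 2 values at 83 and 6 at 1, total 172; add 9 to one value (staying below 83) to reach 181.

2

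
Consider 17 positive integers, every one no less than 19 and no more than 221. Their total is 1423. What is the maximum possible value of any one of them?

221

Maximizing one value means minimizing the remaining 16.
The other 16 contribute at least 16 × 19 = 304, leaving at most 1423 − 304 = 1119.
But each integer is capped at 221, so the maximum is 221.
Achievable: one at 221 and the other 16 totalling 1202, which fits since 16 × 19 ≤ 1202 ≤ 16 × 221.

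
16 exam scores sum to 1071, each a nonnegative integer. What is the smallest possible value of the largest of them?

If every one of the 16 were at most 66, the total would be at most 16 × 66 = 1056 < 1071.
Equality holds with 15 values of 67 and 1 value of 66.

67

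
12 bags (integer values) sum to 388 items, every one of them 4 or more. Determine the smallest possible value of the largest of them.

If every one of the 12 were at most 32, the total would be at most 12 × 32 = 384 < 388.
Equality holds with 4 values of 33 and 8 values of 32.

33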